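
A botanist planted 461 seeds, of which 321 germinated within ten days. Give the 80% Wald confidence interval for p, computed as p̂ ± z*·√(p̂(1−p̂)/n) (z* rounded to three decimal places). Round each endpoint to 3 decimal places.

(0.669, 0.724)

The sample proportion is 321/461 = 0.69631.
SE = √(p̂(1−p̂)/n) = √(0.211461/461) = 0.021417.
The 80% critical value is z* = 1.282.
Margin = 1.282·0.021417 = 0.02746.
Interval: 0.69631 ± 0.02746 → (0.669, 0.724).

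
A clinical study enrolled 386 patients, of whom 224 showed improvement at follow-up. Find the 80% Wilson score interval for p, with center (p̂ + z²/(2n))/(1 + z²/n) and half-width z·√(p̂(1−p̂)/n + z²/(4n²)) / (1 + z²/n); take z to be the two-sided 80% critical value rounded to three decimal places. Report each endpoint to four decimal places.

(0.5478, 0.6121)

Here p̂ = 224/386 = 0.58031 and z = 1.282 (z² = 1.643524).
Denominator 1 + z²/n = 1 + 1.643524/386 = 1.004258.
Adjusted center: (0.58031 + z²/(2n))/1.004258 = 0.57997.
Radicand: p̂(1−p̂)/n + z²/(4n²) = 0.000630959 + 0.000002758 = 0.000633717.
Half-width = z·√(radicand)/denom = 1.282·0.025174/1.004258 = 0.03214.
CI: 0.57997 ± 0.03214 = (0.5478, 0.6121).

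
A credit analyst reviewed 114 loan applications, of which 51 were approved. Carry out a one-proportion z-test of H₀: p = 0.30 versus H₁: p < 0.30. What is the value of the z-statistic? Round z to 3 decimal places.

z = 3.434

p̂ = 51/114 = 0.44737.
SE₀ = √(0.30·0.70/114) = 0.042920.
z = (p̂ − p₀)/SE = (0.44737 − 0.30)/0.042920 = 3.434.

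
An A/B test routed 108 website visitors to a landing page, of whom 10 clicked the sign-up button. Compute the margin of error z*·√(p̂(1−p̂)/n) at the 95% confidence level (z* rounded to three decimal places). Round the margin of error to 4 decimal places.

p̂ = 10/108 = 0.09259.
SE = √(p̂(1−p̂)/n) = √(0.084019/108) = 0.027892.
z* = 1.960 at the 95% level.
ME = 1.960·0.027892 = 0.0547.

ME = 0.0547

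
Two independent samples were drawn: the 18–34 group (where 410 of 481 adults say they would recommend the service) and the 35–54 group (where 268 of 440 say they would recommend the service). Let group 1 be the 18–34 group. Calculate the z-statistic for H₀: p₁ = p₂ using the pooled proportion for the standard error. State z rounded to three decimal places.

p̂₁ = 410/481 = 0.85239, p̂₂ = 268/440 = 0.60909.
Pooled p̂ = (410+268)/(481+440) = 678/921 = 0.73616.
Pooled SE = √[0.1942302·0.00435173] ≈ 0.029073.
z = (p̂₁ − p̂₂)/SE = (0.85239 − 0.60909)/0.029073 = 0.24330/0.029073 = 8.369.

z = 8.369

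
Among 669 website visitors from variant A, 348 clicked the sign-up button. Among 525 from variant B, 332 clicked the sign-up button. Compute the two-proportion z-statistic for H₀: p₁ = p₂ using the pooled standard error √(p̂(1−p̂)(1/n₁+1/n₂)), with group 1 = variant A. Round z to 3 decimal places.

z = -3.886

Sample proportions: p̂₁ = 348/669 = 0.52018 and p̂₂ = 332/525 = 0.63238.
Pooled p̂ = (348+332)/(669+525) = 680/1194 = 0.56951.
Pooled SE = √[0.2451678·0.00339953] ≈ 0.028870.
z = -0.11220/0.028870 = -3.886.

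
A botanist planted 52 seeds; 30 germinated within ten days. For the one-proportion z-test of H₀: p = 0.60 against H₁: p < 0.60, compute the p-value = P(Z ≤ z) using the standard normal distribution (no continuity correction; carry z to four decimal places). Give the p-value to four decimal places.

p̂ = 30/52 = 0.57692.
SE₀ = √(0.60·0.40/52) = 0.067937.
Test statistic (full precision, shown to 4 dp): z = (30/52 − 0.60)/SE₀ ≈ -0.3397.
From the standard normal, P(Z ≤ z) = 0.3670.

p-value = 0.3670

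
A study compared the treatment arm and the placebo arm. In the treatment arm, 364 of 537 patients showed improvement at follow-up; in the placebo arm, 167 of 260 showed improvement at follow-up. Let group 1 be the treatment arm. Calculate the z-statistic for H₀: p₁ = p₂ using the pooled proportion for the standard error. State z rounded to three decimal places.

z = 0.997

Sample proportions: p̂₁ = 364/537 = 0.67784 and p̂₂ = 167/260 = 0.64231.
Pooling: p̂ = 531/797 = 0.66625.
Pooled SE = √[0.2223615·0.00570835] ≈ 0.035627.
z = 0.03553/0.035627 = 0.997.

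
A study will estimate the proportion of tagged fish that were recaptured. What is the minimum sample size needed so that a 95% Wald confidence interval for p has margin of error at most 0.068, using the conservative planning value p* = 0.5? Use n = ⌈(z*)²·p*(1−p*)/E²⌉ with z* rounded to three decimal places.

The 95% critical value is z* = 1.960.
p*(1−p*) = 0.2500.
Required n before rounding: 3.841600 × 0.2500 / 0.068² = 207.699.
⌈207.699⌉ = 208.

n = 208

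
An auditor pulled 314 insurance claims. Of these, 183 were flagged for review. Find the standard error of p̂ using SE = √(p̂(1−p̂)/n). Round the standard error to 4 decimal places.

Sample proportion p̂ = 183/314 = 0.58280.
p̂(1−p̂) = 0.58280·0.41720 = 0.243144.
SE = √(0.243144/314) = √0.000774344 = 0.0278.

SE = 0.0278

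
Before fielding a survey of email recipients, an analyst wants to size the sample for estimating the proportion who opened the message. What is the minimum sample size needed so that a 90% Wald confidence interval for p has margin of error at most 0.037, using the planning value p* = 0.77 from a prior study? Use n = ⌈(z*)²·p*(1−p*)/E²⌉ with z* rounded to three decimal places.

For 90% confidence, z* = 1.645.
p*(1−p*) = 0.77·0.23 = 0.1771.
Required n before rounding: 2.706025 × 0.1771 / 0.037² = 350.064.
⌈350.064⌉ = 351.

n = 351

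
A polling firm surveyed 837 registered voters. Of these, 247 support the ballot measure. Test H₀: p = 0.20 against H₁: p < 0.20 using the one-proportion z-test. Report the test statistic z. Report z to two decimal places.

With x = 247 successes in n = 837, p̂ = 0.29510.
SE₀ = √(0.20·0.80/837) = 0.013826.
z = (0.29510 − 0.20)/0.013826 = 0.09510/0.013826 = 6.88.

z = 6.88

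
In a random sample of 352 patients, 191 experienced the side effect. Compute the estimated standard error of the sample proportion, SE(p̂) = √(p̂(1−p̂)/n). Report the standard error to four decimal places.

SE = 0.0266

Sample proportion p̂ = 191/352 = 0.54261.
p̂(1−p̂) = 0.248184.
SE = √(0.248184/352) = √0.000705068 = 0.0266.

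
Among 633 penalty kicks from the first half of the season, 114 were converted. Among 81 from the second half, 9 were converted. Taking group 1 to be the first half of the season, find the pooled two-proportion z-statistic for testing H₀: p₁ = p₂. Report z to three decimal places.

z = 1.548

Sample proportions: p̂₁ = 114/633 = 0.18009 and p̂₂ = 9/81 = 0.11111.
Pooling: p̂ = 123/714 = 0.17227.
SE = √[p̂(1−p̂)(1/n₁+1/n₂)] = √[0.17227·0.82773·(1/633+1/81)] ≈ 0.044561.
z = 0.06898/0.044561 = 1.548.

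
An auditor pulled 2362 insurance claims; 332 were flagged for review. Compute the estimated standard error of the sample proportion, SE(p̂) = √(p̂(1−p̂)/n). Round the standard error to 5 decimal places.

SE = 0.00715

Sample proportion p̂ = 332/2362 = 0.14056.
p̂(1−p̂) = 0.14056·0.85944 = 0.120803.
SE = √(0.120803/2362) = √0.000051144 = 0.00715.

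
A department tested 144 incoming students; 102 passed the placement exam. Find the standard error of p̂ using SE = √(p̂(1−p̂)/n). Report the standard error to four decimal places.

SE = 0.0379

p̂ = 102/144 = 0.70833.
p̂(1−p̂) = 0.206599.
Dividing by n and taking the root: √0.001434715 = 0.0379.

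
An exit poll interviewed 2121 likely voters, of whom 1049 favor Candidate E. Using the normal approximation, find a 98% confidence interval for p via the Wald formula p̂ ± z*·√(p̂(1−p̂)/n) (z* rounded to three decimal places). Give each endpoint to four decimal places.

Sample proportion p̂ = 1049/2121 = 0.49458.
SE = √(p̂(1−p̂)/n) = √(0.249971/2121) = 0.010856.
The 98% critical value is z* = 2.326.
Margin of error: 2.326 × 0.010856 = 0.02525.
So the interval runs from 0.4693 to 0.5198.

(0.4693, 0.5198)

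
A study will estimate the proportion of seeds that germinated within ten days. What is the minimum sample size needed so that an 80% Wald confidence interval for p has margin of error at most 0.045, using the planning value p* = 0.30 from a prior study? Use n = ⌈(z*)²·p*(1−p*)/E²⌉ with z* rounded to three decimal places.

For 80% confidence, z* = 1.282.
p*(1−p*) = 0.30·0.70 = 0.2100.
Required n before rounding: 1.643524 × 0.2100 / 0.045² = 170.440.
⌈170.440⌉ = 171.

n = 171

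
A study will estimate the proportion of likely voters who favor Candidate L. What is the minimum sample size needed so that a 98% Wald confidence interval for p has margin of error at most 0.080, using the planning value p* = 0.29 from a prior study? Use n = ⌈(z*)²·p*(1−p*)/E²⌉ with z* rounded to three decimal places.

n = 175

For 98% confidence, z* = 2.326.
p*(1−p*) = 0.29·0.71 = 0.2059.
Required n before rounding: 5.410276 × 0.2059 / 0.080² = 174.059.
Rounding up, n = 175.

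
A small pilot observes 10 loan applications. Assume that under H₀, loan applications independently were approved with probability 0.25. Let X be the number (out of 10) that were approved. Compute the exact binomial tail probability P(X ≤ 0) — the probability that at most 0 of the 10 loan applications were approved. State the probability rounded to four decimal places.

X ~ Binomial(n=10, p=0.25).
P(X ≤ 0) = C(10,0)·0.25^0·0.75^10.
= 0.056314 = 0.0563.

P = 0.0563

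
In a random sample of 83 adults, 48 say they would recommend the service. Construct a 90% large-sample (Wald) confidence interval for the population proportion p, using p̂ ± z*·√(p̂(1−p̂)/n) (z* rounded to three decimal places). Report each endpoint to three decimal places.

(0.489, 0.667)

Sample proportion p̂ = 48/83 = 0.57831.
Standard error of p̂: √(0.243867/83) = √0.002938157 = 0.054205.
The 90% critical value is z* = 1.645.
Margin = 1.645·0.054205 = 0.08917.
So the interval runs from 0.489 to 0.667.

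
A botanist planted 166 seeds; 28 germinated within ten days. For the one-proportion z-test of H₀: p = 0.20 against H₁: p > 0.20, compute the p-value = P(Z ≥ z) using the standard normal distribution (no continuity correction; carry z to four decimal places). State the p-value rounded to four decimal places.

p-value = 0.8435

The sample proportion is 28/166 = 0.16867.
Null standard error: √(0.20·0.80/166) = √0.000963855 = 0.031046.
z = (p̂ − p₀)/SE = (28/166 − 0.20)/0.031046 ≈ -1.0090.
From the standard normal, P(Z ≥ z) = 0.8435.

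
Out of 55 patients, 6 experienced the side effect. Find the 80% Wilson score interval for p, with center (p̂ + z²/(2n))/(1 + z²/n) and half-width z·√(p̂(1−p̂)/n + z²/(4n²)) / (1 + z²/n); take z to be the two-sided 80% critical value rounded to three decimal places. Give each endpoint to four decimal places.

Here p̂ = 6/55 = 0.10909 and z = 1.282 (z² = 1.643524).
Denominator 1 + z²/n = 1 + 1.643524/55 = 1.029882.
Center = (0.10909 + 0.014941)/1.029882 = 0.12043.
Radicand: p̂(1−p̂)/n + z²/(4n²) = 0.001767092 + 0.000135828 = 0.001902920.
Half-width = 1.282·√0.001902920/1.029882 = 0.05430.
Interval: 0.12043 ± 0.05430 → (0.0661, 0.1747).

(0.0661, 0.1747)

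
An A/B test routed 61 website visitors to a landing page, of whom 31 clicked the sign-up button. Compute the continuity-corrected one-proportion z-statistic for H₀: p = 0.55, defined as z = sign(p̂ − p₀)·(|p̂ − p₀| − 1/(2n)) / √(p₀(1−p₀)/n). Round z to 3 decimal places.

z = -0.528

p̂ = 31/61 = 0.50820. p̂ − p₀ = -0.041803.
1/(2n) = 0.008197.
Corrected numerator: |-0.041803| − 0.008197 = 0.033606.
Under H₀, SE = √(p₀(1−p₀)/n) = √(0.55·0.45/61) = √0.004057377 = 0.063698.
z = (−)0.033606/0.063698 = -0.528.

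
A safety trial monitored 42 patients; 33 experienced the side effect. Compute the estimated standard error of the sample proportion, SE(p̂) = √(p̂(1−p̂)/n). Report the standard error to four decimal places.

p̂ = 33/42 = 0.78571.
p̂(1−p̂) = 0.168370.
Dividing by n and taking the root: √0.004008810 = 0.0633.

SE = 0.0633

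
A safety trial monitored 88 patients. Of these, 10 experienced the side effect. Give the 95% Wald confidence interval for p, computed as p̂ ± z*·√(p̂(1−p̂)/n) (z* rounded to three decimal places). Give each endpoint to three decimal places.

(0.047, 0.180)

p̂ = 10/88 = 0.11364.
SE = √(p̂(1−p̂)/n) = √(0.100723/88) = 0.033832.
z* = 1.960 at the 95% level.
Margin = 1.960·0.033832 = 0.06631.
CI: 0.11364 ± 0.06631 = (0.047, 0.180).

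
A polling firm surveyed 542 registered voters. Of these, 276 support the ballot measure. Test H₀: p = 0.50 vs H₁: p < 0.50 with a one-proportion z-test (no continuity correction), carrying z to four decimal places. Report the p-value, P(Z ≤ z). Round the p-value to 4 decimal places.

Sample proportion p̂ = 276/542 = 0.50923.
SE₀ = √(0.50·0.50/542) = 0.021477.
Test statistic (full precision, shown to 4 dp): z = (276/542 − 0.50)/SE₀ ≈ 0.4295.
From the standard normal, P(Z ≤ z) = 0.6662.

p-value = 0.6662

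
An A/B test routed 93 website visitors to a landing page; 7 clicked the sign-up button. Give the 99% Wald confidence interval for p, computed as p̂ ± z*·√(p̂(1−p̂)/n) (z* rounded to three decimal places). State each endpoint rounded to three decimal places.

(0.005, 0.146)

With x = 7 successes in n = 93, p̂ = 0.07527.
Standard error of p̂: √(0.069603/93) = √0.000748424 = 0.027357.
The 99% critical value is z* = 2.576.
Margin = 2.576·0.027357 = 0.07047.
So the interval runs from 0.005 to 0.146.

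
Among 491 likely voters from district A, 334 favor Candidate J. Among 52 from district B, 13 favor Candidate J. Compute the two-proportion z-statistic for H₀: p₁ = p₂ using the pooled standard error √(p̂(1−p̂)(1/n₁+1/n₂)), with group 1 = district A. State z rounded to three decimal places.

p̂₁ = 334/491 = 0.68024, p̂₂ = 13/52 = 0.25000.
Pooling: p̂ = 347/543 = 0.63904.
SE = √[p̂(1−p̂)(1/n₁+1/n₂)] = √[0.63904·0.36096·(1/491+1/52)] ≈ 0.070041.
z = 0.43024/0.070041 = 6.143.

z = 6.143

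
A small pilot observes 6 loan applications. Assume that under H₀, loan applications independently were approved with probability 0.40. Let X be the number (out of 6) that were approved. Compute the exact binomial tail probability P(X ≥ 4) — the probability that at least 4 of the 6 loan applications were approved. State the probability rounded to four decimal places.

X ~ Binomial(n=6, p=0.40).
P(X ≥ 4) = C(6,4)·0.40^4·0.60^2 + C(6,5)·0.40^5·0.60^1 + C(6,6)·0.40^6·0.60^0.
= 0.138240 + 0.036864 + 0.004096 = 0.1792.

P = 0.1792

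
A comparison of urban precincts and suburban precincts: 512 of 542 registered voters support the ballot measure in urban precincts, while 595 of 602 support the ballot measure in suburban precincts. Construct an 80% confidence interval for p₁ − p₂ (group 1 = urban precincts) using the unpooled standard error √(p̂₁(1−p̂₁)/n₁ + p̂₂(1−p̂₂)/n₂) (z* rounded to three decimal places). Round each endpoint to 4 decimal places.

p̂₁ = 0.94465, p̂₂ = 0.98837, so the observed difference is -0.04372.
SE = √(0.000096470 + 0.000019091) = √0.000115561 = 0.010750.
z* = 1.282 at the 80% level. Margin of error = 0.01378.
CI: -0.04372 ± 0.01378 = (-0.0575, -0.0299).

(-0.0575, -0.0299)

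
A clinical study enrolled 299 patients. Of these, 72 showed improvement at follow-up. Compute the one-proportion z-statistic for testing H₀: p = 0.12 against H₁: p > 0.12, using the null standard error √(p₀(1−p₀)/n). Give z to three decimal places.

z = 6.428

The sample proportion is 72/299 = 0.24080.
Null standard error: √(0.12·0.88/299) = √0.000353177 = 0.018793.
Test statistic: z = 0.12080/0.018793 = 6.428.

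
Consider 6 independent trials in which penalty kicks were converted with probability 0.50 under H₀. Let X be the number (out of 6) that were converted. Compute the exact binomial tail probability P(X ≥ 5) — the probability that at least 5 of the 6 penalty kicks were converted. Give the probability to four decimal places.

P = 0.1094

X is binomial with n = 6 and p = 0.50.
P(X ≥ 5) = C(6,5)·0.50^5·0.50^1 + C(6,6)·0.50^6·0.50^0.
= 0.093750 + 0.015625 = 0.1094.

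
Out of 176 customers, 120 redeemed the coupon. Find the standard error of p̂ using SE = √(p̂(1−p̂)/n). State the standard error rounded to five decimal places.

SE = 0.03511

With x = 120 successes in n = 176, p̂ = 0.68182.
p̂(1−p̂) = 0.216941.
SE = √(0.216941/176) = 0.03511.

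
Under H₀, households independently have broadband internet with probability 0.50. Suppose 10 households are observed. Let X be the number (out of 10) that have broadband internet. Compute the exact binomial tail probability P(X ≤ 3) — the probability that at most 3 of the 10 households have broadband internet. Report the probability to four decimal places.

P = 0.1719

X is binomial with n = 10 and p = 0.50.
P(X ≤ 3) = C(10,0)·0.50^0·0.50^10 + C(10,1)·0.50^1·0.50^9 + C(10,2)·0.50^2·0.50^8 + C(10,3)·0.50^3·0.50^7.
= 0.000977 + 0.009766 + 0.043945 + 0.117188 = 0.1719.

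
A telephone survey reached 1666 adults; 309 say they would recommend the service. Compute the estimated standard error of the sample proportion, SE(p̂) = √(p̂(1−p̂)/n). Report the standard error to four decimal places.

SE = 0.0095

Sample proportion p̂ = 309/1666 = 0.18547.
p̂(1−p̂) = 0.151071.
SE = √(0.151071/1666) = √0.000090679 = 0.0095.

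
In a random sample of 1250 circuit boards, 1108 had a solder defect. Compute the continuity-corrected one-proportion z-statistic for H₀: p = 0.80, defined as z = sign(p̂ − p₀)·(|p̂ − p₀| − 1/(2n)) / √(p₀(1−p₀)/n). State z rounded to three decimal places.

The sample proportion is 1108/1250 = 0.88640. p̂ − p₀ = 0.086400.
Continuity correction 1/(2n) = 1/2500 = 0.000400.
Corrected numerator: |0.086400| − 0.000400 = 0.086000.
Under H₀, SE = √(p₀(1−p₀)/n) = √(0.80·0.20/1250) = √0.000128000 = 0.011314.
z = (+)0.086000/0.011314 = 7.601.

z = 7.601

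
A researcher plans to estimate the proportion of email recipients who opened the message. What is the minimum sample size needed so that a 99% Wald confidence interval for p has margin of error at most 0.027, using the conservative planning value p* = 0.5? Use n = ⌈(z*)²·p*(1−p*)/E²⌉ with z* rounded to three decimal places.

n = 2276

z* = 2.576 at the 99% level.
p*(1−p*) = 0.2500.
(z*)²·p*(1−p*)/E² = 6.635776·0.2500/0.000729 = 2275.643.
⌈2275.643⌉ = 2276.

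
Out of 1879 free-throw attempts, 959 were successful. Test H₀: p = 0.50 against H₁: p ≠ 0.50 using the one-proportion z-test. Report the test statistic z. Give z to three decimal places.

z = 0.900

p̂ = 959/1879 = 0.51038.
SE₀ = √(0.50·0.50/1879) = 0.011535.
z = (0.51038 − 0.50)/0.011535 = 0.01038/0.011535 = 0.900.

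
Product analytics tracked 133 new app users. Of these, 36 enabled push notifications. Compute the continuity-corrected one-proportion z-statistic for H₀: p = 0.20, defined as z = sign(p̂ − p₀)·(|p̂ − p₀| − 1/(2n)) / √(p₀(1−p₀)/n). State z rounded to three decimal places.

The sample proportion is 36/133 = 0.27068. p̂ − p₀ = 0.070677.
Continuity correction 1/(2n) = 1/266 = 0.003759.
Corrected numerator: |0.070677| − 0.003759 = 0.066918.
SE₀ = √(0.20·0.80/133) = 0.034684.
z = (+)0.066918/0.034684 = 1.929.

z = 1.929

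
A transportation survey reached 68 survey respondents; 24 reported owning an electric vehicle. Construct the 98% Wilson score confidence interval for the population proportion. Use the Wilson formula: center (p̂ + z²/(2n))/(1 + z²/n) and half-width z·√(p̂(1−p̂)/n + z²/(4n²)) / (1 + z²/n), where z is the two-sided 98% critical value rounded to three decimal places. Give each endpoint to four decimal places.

p̂ = 24/68 = 0.35294; z = 2.326, so z² = 5.410276.
Denominator 1 + z²/n = 1 + 5.410276/68 = 1.079563.
Center = (0.35294 + 0.039781)/1.079563 = 0.36378.
Radicand: p̂(1−p̂)/n + z²/(4n²) = 0.003358437 + 0.000292511 = 0.003650948.
Half-width = z·√(radicand)/denom = 2.326·0.060423/1.079563 = 0.13019.
CI: 0.36378 ± 0.13019 = (0.2336, 0.4940).

(0.2336, 0.4940)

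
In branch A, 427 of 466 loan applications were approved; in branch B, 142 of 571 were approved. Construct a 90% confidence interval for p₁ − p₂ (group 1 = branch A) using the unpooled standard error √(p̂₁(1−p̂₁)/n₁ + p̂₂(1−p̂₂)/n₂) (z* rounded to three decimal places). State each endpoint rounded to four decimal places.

p̂₁ = 0.91631, p̂₂ = 0.24869, so the observed difference is 0.66762.
Unpooled SE = √(p̂₁(1−p̂₁)/n₁ + p̂₂(1−p̂₂)/n₂) = √(0.000164564 + 0.000327218) = 0.022176.
The 90% critical value is z* = 1.645. Margin = 1.645·0.022176 = 0.03648.
CI: 0.66762 ± 0.03648 = (0.6311, 0.7041).

(0.6311, 0.7041)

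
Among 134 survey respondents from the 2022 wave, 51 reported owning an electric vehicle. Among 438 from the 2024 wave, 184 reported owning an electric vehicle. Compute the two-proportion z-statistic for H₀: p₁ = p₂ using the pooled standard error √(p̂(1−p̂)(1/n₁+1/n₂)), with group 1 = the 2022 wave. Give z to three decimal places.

p̂₁ = 51/134 = 0.38060, p̂₂ = 184/438 = 0.42009.
Pooled p̂ = (51+184)/(134+438) = 235/572 = 0.41084.
SE = √[p̂(1−p̂)(1/n₁+1/n₂)] = √[0.41084·0.58916·(1/134+1/438)] ≈ 0.048569.
z = (p̂₁ − p̂₂)/SE = (0.38060 − 0.42009)/0.048569 = -0.03949/0.048569 = -0.813.

z = -0.813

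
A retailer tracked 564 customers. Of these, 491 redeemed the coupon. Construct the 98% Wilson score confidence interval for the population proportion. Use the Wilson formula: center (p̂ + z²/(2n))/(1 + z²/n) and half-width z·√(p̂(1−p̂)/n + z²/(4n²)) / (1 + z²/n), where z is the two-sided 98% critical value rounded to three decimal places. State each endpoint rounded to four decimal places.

(0.8341, 0.9000)

p̂ = 491/564 = 0.87057; z = 2.326, so z² = 5.410276.
1 + z²/n = 1.009593.
Center = (0.87057 + 0.004796)/1.009593 = 0.86705.
Radicand: p̂(1−p̂)/n + z²/(4n²) = 0.000199787 + 0.000004252 = 0.000204039.
Half-width = 2.326·√0.000204039/1.009593 = 0.03291.
CI: 0.86705 ± 0.03291 = (0.8341, 0.9000).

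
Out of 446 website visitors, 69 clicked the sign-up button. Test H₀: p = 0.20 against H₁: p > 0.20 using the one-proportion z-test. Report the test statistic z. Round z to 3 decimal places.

z = -2.391

The sample proportion is 69/446 = 0.15471.
Under H₀, SE = √(p₀(1−p₀)/n) = √(0.20·0.80/446) = √0.000358744 = 0.018941.
z = (p̂ − p₀)/SE = (0.15471 − 0.20)/0.018941 = -2.391.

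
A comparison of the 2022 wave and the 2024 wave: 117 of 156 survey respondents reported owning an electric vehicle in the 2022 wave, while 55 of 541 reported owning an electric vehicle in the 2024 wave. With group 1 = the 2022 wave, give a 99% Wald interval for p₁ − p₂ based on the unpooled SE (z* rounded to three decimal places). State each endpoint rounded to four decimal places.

p̂₁ = 0.75000, p̂₂ = 0.10166, so the observed difference is 0.64834.
Unpooled SE = √(p̂₁(1−p̂₁)/n₁ + p̂₂(1−p̂₂)/n₂) = √(0.001201923 + 0.000168813) = 0.037023.
For 99% confidence, z* = 2.576. Margin = 2.576·0.037023 = 0.09537.
CI: 0.64834 ± 0.09537 = (0.5530, 0.7437).

(0.5530, 0.7437)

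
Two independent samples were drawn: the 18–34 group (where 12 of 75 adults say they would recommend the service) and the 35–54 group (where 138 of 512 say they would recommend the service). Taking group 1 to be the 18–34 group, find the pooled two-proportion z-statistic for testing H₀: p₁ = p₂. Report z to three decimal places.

p̂₁ = 12/75 = 0.16000, p̂₂ = 138/512 = 0.26953.
Pooling: p̂ = 150/587 = 0.25554.
Pooled SE = √[0.1902377·0.01528646] ≈ 0.053926.
z = -0.10953/0.053926 = -2.031.

z = -2.031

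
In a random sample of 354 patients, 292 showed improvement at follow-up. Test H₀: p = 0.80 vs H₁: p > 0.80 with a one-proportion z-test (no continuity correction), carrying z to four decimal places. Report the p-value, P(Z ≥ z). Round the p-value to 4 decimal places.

p̂ = 292/354 = 0.82486.
Null standard error: √(0.80·0.20/354) = √0.000451977 = 0.021260.
Test statistic (full precision, shown to 4 dp): z = (292/354 − 0.80)/SE₀ ≈ 1.1693.
p-value = P(Z ≥ z) with z = 1.1693 → 0.1211.

p-value = 0.1211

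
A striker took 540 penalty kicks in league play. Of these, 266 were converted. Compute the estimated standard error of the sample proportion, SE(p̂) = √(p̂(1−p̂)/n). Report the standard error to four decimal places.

SE = 0.0215

p̂ = 266/540 = 0.49259.
p̂(1−p̂) = 0.249945.
Dividing by n and taking the root: √0.000462861 = 0.0215.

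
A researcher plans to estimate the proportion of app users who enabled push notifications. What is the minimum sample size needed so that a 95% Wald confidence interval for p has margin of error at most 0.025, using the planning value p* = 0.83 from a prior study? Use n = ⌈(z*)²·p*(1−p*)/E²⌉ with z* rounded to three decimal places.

n = 868

For 95% confidence, z* = 1.960.
p*(1−p*) = 0.1411.
(z*)²·p*(1−p*)/E² = 3.841600·0.1411/0.000625 = 867.280.
⌈867.280⌉ = 868.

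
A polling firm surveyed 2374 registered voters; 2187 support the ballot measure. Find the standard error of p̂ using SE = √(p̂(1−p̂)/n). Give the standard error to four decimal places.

p̂ = 2187/2374 = 0.92123.
p̂(1−p̂) = 0.072565.
SE = √(0.072565/2374) = 0.0055.

SE = 0.0055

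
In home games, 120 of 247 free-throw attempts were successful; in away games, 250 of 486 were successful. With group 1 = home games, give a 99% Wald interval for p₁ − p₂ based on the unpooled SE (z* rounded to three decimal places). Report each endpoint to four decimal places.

p̂₁ = 120/247 = 0.48583, p̂₂ = 250/486 = 0.51440; p̂₁ − p̂₂ = -0.02857.
Unpooled SE = √(p̂₁(1−p̂₁)/n₁ + p̂₂(1−p̂₂)/n₂) = √(0.001011333 + 0.000513976) = 0.039055.
The 99% critical value is z* = 2.576. Margin of error = 0.10061.
Interval: -0.02857 ± 0.10061 → (-0.1292, 0.0720).

(-0.1292, 0.0720)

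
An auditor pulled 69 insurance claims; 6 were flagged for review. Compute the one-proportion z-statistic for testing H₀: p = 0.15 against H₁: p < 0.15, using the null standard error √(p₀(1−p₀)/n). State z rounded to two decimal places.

p̂ = 6/69 = 0.08696.
Null standard error: √(0.15·0.85/69) = √0.001847826 = 0.042986.
z = (0.08696 − 0.15)/0.042986 = -0.06304/0.042986 = -1.47.

z = -1.47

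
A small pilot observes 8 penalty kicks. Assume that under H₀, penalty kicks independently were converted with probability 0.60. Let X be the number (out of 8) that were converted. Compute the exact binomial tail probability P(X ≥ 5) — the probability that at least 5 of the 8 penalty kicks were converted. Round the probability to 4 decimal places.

X is binomial with n = 8 and p = 0.60.
P(X ≥ 5) = C(8,5)·0.60^5·0.40^3 + C(8,6)·0.60^6·0.40^2 + C(8,7)·0.60^7·0.40^1 + C(8,8)·0.60^8·0.40^0.
= 0.278692 + 0.209019 + 0.089580 + 0.016796 = 0.5941.

P = 0.5941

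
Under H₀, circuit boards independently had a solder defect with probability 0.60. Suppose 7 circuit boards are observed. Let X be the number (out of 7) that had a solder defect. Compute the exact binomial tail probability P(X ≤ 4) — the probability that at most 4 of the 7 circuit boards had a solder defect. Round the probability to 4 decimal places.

X is binomial with n = 7 and p = 0.60.
P(X ≤ 4) = Σ_{j=0}^{4} C(7,j)·0.60^j·0.40^{7−j}.
= 0.001638 + 0.017203 + 0.077414 + 0.193536 + 0.290304 = 0.5801.

P = 0.5801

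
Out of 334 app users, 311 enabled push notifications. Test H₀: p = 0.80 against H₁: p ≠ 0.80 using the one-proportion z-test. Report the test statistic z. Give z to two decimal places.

z = 5.99

The sample proportion is 311/334 = 0.93114.
SE₀ = √(0.80·0.20/334) = 0.021887.
Test statistic: z = 0.13114/0.021887 = 5.99.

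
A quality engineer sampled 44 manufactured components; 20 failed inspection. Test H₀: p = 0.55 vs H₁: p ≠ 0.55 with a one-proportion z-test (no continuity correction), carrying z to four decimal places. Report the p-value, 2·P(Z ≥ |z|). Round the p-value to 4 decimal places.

p-value = 0.2031

The sample proportion is 20/44 = 0.45455.
SE₀ = √(0.55·0.45/44) = 0.075000.
z = (p̂ − p₀)/SE = (20/44 − 0.55)/0.075000 ≈ -1.2727.
From the standard normal, 2·P(Z ≥ |z|) = 0.2031.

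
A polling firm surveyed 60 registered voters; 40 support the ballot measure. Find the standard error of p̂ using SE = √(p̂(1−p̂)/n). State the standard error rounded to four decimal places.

Sample proportion p̂ = 40/60 = 0.66667.
p̂(1−p̂) = 0.66667·0.33333 = 0.222221.
SE = √(0.222221/60) = 0.0609.

SE = 0.0609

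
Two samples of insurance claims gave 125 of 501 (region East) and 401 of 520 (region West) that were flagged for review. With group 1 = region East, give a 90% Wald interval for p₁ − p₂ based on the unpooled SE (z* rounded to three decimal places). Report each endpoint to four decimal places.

p̂₁ = 125/501 = 0.24950, p̂₂ = 401/520 = 0.77115; p̂₁ − p̂₂ = -0.52165.
Unpooled SE = √(p̂₁(1−p̂₁)/n₁ + p̂₂(1−p̂₂)/n₂) = √(0.000373753 + 0.000339376) = 0.026704.
For 90% confidence, z* = 1.645. Margin = 1.645·0.026704 = 0.04393.
CI: -0.52165 ± 0.04393 = (-0.5656, -0.4777).

(-0.5656, -0.4777)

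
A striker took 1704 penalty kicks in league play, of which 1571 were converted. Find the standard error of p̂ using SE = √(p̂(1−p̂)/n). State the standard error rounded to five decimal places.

SE = 0.00650

p̂ = 1571/1704 = 0.92195.
p̂(1−p̂) = 0.071958.
Dividing by n and taking the root: √0.000042229 = 0.00650.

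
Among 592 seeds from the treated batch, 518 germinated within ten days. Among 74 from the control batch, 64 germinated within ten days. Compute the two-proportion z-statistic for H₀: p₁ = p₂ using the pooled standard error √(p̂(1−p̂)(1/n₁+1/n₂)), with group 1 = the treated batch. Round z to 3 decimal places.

z = 0.248

p̂₁ = 518/592 = 0.87500, p̂₂ = 64/74 = 0.86486.
Pooling: p̂ = 582/666 = 0.87387.
Pooled SE = √[0.1102183·0.01520270] ≈ 0.040934.
z = 0.01014/0.040934 = 0.248.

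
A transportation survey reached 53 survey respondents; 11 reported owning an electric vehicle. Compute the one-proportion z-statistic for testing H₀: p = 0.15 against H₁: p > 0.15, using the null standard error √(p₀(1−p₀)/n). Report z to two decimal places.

z = 1.17

The sample proportion is 11/53 = 0.20755.
Under H₀, SE = √(p₀(1−p₀)/n) = √(0.15·0.85/53) = √0.002405660 = 0.049048.
Test statistic: z = 0.05755/0.049048 = 1.17.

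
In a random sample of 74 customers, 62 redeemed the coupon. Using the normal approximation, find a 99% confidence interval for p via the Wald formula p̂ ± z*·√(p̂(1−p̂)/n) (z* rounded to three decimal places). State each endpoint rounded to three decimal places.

(0.727, 0.948)

p̂ = 62/74 = 0.83784.
Standard error of p̂: √(0.135866/74) = √0.001836022 = 0.042849.
The 99% critical value is z* = 2.576.
Margin = 2.576·0.042849 = 0.11038.
Interval: 0.83784 ± 0.11038 → (0.727, 0.948).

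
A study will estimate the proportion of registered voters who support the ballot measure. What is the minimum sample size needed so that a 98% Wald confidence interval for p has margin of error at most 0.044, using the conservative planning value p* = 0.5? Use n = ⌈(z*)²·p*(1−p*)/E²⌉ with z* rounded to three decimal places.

The 98% critical value is z* = 2.326.
p*(1−p*) = 0.50·0.50 = 0.2500.
(z*)²·p*(1−p*)/E² = 5.410276·0.2500/0.001936 = 698.641.
Rounding up, n = 699.

n = 699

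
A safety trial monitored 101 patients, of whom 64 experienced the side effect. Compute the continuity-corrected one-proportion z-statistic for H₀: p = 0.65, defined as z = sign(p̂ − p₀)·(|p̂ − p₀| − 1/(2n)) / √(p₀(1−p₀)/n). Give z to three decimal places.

The sample proportion is 64/101 = 0.63366. p̂ − p₀ = -0.016337.
1/(2n) = 0.004950.
Corrected numerator: |-0.016337| − 0.004950 = 0.011387.
SE₀ = √(0.65·0.35/101) = 0.047460.
z = (−)0.011387/0.047460 = -0.240.

z = -0.240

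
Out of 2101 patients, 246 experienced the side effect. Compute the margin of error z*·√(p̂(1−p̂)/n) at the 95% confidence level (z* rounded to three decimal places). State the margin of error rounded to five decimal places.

The sample proportion is 246/2101 = 0.11709.
Standard error of p̂: √(0.103378/2101) = √0.000049204 = 0.007015.
For 95% confidence, z* = 1.960.
ME = 1.960·0.007015 = 0.01375.

ME = 0.01375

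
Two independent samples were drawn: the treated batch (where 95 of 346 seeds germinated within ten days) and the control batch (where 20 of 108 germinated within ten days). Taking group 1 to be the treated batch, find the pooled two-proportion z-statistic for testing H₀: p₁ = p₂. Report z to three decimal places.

z = 1.865

p̂₁ = 95/346 = 0.27457, p̂₂ = 20/108 = 0.18519.
Pooled p̂ = (95+20)/(346+108) = 115/454 = 0.25330.
Pooled SE = √[0.1891411·0.01214943] ≈ 0.047937.
z = 0.08938/0.047937 = 1.865.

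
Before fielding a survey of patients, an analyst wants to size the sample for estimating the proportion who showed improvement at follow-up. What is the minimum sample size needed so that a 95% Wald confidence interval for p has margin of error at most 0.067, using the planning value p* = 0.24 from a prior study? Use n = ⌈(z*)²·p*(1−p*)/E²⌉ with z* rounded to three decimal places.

n = 157

The 95% critical value is z* = 1.960.
p*(1−p*) = 0.24·0.76 = 0.1824.
(z*)²·p*(1−p*)/E² = 3.841600·0.1824/0.004489 = 156.094.
Rounding up, n = 157.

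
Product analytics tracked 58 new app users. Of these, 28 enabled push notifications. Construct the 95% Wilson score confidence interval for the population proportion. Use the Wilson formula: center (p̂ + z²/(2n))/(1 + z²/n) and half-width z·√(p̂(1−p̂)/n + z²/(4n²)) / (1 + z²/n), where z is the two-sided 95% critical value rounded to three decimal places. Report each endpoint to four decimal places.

p̂ = 28/58 = 0.48276; z = 1.960, so z² = 3.841600.
Denominator 1 + z²/n = 1 + 3.841600/58 = 1.066234.
Center = (0.48276 + 0.033117)/1.066234 = 0.48383.
Radicand: p̂(1−p̂)/n + z²/(4n²) = 0.004305220 + 0.000285493 = 0.004590713.
Half-width = 1.960·√0.004590713/1.066234 = 0.12455.
So the interval runs from 0.3593 to 0.6084.

(0.3593, 0.6084)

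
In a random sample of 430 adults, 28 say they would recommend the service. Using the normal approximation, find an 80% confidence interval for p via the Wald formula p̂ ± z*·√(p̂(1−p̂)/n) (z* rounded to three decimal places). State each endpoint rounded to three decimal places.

With x = 28 successes in n = 430, p̂ = 0.06512.
SE = √(p̂(1−p̂)/n) = √(0.060876/430) = 0.011898.
z* = 1.282 at the 80% level.
Margin = 1.282·0.011898 = 0.01525.
So the interval runs from 0.050 to 0.080.

(0.050, 0.080)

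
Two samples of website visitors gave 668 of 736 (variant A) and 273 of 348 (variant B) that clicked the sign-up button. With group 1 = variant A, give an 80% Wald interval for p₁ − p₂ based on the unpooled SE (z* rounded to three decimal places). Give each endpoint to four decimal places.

p̂₁ = 668/736 = 0.90761, p̂₂ = 273/348 = 0.78448; p̂₁ − p̂₂ = 0.12313.
Unpooled SE = √(p̂₁(1−p̂₁)/n₁ + p̂₂(1−p̂₂)/n₂) = √(0.000113934 + 0.000485832) = 0.024490.
For 80% confidence, z* = 1.282. Margin of error = 0.03140.
Interval: 0.12313 ± 0.03140 → (0.0917, 0.1545).

(0.0917, 0.1545)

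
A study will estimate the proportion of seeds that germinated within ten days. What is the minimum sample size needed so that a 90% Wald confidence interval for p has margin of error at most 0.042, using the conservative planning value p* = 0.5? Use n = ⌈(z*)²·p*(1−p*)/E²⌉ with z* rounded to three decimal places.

n = 384

z* = 1.645 at the 90% level.
p*(1−p*) = 0.2500.
(z*)²·p*(1−p*)/E² = 2.706025·0.2500/0.001764 = 383.507.
⌈383.507⌉ = 384.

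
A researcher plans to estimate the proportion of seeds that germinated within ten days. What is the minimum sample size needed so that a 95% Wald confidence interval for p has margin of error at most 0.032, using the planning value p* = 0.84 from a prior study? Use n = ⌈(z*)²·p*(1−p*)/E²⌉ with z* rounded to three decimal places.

For 95% confidence, z* = 1.960.
p*(1−p*) = 0.1344.
Required n before rounding: 3.841600 × 0.1344 / 0.032² = 504.210.
Rounding up, n = 505.

n = 505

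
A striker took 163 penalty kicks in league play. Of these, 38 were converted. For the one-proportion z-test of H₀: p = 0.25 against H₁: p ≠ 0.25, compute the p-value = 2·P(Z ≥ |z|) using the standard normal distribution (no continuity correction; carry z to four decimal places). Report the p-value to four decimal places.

p-value = 0.6189

Sample proportion p̂ = 38/163 = 0.23313.
Under H₀, SE = √(p₀(1−p₀)/n) = √(0.25·0.75/163) = √0.001150307 = 0.033916.
Test statistic (full precision, shown to 4 dp): z = (38/163 − 0.25)/SE₀ ≈ -0.4974.
p-value = 2·P(Z ≥ |z|) with z = -0.4974 → 0.6189.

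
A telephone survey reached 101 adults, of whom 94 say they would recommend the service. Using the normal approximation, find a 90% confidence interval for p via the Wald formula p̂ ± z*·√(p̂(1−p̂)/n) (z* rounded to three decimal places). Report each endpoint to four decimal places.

With x = 94 successes in n = 101, p̂ = 0.93069.
SE(p̂) = √(0.93069·0.06931/101) = 0.025271.
The 90% critical value is z* = 1.645.
Margin = 1.645·0.025271 = 0.04157.
So the interval runs from 0.8891 to 0.9723.

(0.8891, 0.9723)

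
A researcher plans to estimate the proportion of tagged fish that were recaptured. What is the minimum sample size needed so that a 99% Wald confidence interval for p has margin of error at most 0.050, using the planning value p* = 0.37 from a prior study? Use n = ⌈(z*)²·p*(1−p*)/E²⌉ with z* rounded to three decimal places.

For 99% confidence, z* = 2.576.
p*(1−p*) = 0.2331.
Required n before rounding: 6.635776 × 0.2331 / 0.050² = 618.720.
Rounding up, n = 619.

n = 619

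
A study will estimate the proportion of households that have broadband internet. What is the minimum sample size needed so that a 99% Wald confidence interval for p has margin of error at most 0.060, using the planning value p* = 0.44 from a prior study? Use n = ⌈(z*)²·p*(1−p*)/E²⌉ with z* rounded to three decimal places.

n = 455

z* = 2.576 at the 99% level.
p*(1−p*) = 0.2464.
(z*)²·p*(1−p*)/E² = 6.635776·0.2464/0.003600 = 454.182.
Rounding up, n = 455.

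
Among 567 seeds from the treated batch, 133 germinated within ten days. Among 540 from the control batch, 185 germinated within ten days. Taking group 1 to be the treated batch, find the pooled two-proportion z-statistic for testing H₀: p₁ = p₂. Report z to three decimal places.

p̂₁ = 133/567 = 0.23457, p̂₂ = 185/540 = 0.34259.
Pooled p̂ = (133+185)/(567+540) = 318/1107 = 0.28726.
SE = √[p̂(1−p̂)(1/n₁+1/n₂)] = √[0.28726·0.71274·(1/567+1/540)] ≈ 0.027208.
z = -0.10802/0.027208 = -3.970.

z = -3.970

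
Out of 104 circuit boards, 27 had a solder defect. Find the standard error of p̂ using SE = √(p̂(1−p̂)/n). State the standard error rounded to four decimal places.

SE = 0.0430

p̂ = 27/104 = 0.25962.
p̂(1−p̂) = 0.192217.
SE = √(0.192217/104) = √0.001848240 = 0.0430.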